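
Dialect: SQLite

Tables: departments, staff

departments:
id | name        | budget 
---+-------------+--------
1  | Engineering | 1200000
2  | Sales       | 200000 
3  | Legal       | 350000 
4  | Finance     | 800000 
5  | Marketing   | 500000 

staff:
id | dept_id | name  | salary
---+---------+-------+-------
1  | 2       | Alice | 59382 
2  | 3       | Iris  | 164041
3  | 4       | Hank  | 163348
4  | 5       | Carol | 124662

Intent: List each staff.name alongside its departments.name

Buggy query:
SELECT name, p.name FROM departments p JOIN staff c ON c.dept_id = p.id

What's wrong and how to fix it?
Bug: 'name' exists in both joined tables, so the database can't tell which one is meant

Fix: Qualify the column with its table alias (c.name)

Corrected query:
SELECT c.name, p.name FROM departments p JOIN staff c ON c.dept_id = p.id

Result:
name  | name     
------+----------
Alice | Sales    
Iris  | Legal    
Hank  | Finance  
Carol | Marketing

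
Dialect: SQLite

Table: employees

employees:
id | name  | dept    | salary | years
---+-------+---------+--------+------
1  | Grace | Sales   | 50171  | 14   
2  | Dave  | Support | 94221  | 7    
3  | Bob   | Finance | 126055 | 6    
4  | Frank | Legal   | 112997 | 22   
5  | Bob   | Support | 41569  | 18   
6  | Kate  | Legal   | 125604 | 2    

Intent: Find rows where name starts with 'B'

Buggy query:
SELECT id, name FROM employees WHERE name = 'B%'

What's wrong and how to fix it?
Bug: Wildcards only work with LIKE; '=' treats '%' as a literal character

Fix: Use LIKE for wildcard pattern matching

Corrected query:
SELECT id, name FROM employees WHERE name LIKE 'B%'

Result:
id | name
---+-----
3  | Bob 
5  | Bob 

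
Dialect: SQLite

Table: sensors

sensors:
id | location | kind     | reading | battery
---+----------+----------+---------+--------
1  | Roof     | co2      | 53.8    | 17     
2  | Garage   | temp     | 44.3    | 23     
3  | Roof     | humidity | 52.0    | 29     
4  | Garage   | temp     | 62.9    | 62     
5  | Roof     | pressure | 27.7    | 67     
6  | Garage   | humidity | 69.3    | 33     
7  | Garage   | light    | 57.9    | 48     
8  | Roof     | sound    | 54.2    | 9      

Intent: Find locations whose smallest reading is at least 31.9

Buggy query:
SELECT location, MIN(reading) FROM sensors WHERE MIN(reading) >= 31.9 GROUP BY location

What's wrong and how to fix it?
Bug: Aggregates like MIN are computed per group after WHERE runs

Fix: Use HAVING for the per-group MIN condition

Corrected query:
SELECT location, MIN(reading) FROM sensors GROUP BY location HAVING MIN(reading) >= 31.9

Result:
location | MIN(reading)
---------+-------------
Garage   | 44.3        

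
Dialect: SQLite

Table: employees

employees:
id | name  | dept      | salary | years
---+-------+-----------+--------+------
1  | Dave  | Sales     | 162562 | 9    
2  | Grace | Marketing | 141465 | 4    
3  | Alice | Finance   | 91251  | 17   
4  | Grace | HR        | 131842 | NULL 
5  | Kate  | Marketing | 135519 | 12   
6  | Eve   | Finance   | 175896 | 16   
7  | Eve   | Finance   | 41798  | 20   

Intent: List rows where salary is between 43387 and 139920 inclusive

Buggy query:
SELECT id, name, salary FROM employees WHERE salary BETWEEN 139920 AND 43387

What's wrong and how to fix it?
Bug: The bounds are reversed; BETWEEN a AND b requires a <= b to match anything

Fix: Write BETWEEN 43387 AND 139920

Corrected query:
SELECT id, name, salary FROM employees WHERE salary BETWEEN 43387 AND 139920

Result:
id | name  | salary
---+-------+-------
3  | Alice | 91251 
4  | Grace | 131842
5  | Kate  | 135519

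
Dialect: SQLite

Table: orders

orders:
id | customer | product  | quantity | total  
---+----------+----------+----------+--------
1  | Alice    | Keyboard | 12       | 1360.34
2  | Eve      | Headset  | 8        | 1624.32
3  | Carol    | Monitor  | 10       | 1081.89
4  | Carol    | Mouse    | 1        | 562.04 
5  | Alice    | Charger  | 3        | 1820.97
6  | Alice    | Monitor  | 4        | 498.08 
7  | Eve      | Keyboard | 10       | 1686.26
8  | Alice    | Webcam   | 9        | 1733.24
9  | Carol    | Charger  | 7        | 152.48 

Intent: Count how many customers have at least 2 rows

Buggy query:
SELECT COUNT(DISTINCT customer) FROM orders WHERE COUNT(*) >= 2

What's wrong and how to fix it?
Bug: COUNT(*) cannot appear in WHERE; the per-group count doesn't exist yet

Fix: Use a subquery that GROUPs and filters with HAVING, then count its rows

Corrected query:
SELECT COUNT(*) FROM (SELECT customer FROM orders GROUP BY customer HAVING COUNT(*) >= 2)

Result:
COUNT(*)
--------
3       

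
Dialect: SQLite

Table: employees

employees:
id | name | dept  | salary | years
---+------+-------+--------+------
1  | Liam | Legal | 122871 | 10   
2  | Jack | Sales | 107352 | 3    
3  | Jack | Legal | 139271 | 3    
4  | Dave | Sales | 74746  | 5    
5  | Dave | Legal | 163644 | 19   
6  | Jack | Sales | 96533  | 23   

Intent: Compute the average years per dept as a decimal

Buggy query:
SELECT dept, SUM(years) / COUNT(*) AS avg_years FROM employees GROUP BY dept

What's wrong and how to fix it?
Bug: Both operands are integers, so '/' performs integer division and truncates

Fix: Multiply by 1.0 (or CAST to REAL) to force floating-point division

Corrected query:
SELECT dept, SUM(years) * 1.0 / COUNT(*) AS avg_years FROM employees GROUP BY dept

Result:
dept  | avg_years
------+----------
Legal | 10.666667
Sales | 10.333333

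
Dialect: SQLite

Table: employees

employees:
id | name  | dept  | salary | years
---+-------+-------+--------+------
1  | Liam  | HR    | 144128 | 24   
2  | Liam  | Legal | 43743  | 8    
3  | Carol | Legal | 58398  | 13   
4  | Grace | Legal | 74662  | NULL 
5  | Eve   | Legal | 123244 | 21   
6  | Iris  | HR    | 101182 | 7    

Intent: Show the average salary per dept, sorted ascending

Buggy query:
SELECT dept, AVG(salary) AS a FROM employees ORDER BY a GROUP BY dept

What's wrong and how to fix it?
Bug: ORDER BY appears before GROUP BY; SQL clause order requires GROUP BY first

Fix: Move ORDER BY to the end, after GROUP BY

Corrected query:
SELECT dept, AVG(salary) AS a FROM employees GROUP BY dept ORDER BY a

Result:
dept  | a       
------+---------
Legal | 75011.75
HR    | 122655  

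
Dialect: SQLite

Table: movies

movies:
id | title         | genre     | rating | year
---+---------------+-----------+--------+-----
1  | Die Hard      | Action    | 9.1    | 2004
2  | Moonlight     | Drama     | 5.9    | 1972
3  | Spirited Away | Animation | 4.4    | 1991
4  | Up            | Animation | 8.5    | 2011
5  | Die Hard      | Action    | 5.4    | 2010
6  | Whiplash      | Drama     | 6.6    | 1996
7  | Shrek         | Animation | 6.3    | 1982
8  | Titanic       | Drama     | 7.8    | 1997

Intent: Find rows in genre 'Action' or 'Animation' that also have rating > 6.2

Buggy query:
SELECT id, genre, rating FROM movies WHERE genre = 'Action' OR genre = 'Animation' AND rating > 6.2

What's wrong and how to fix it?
Bug: AND binds tighter than OR, so this parses as genre = 'Action' OR (genre = 'Animation' AND rating > 6.2)

Fix: Group the OR with parentheses (or use IN), then AND the threshold

Corrected query:
SELECT id, genre, rating FROM movies WHERE (genre = 'Action' OR genre = 'Animation') AND rating > 6.2

Result:
id | genre     | rating
---+-----------+-------
1  | Action    | 9.1   
4  | Animation | 8.5   
7  | Animation | 6.3   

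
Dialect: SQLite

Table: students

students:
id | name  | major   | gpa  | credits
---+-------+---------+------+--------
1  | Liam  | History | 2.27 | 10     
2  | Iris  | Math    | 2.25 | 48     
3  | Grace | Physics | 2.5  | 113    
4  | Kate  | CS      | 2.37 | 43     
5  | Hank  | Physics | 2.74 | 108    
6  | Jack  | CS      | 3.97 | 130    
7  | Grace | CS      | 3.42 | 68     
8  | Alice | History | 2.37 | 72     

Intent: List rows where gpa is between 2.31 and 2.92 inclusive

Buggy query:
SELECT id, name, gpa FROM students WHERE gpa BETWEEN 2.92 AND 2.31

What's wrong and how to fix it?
Bug: The bounds are reversed; BETWEEN a AND b requires a <= b to match anything

Fix: Write BETWEEN 2.31 AND 2.92

Corrected query:
SELECT id, name, gpa FROM students WHERE gpa BETWEEN 2.31 AND 2.92

Result:
id | name  | gpa 
---+-------+-----
3  | Grace | 2.5 
4  | Kate  | 2.37
5  | Hank  | 2.74
8  | Alice | 2.37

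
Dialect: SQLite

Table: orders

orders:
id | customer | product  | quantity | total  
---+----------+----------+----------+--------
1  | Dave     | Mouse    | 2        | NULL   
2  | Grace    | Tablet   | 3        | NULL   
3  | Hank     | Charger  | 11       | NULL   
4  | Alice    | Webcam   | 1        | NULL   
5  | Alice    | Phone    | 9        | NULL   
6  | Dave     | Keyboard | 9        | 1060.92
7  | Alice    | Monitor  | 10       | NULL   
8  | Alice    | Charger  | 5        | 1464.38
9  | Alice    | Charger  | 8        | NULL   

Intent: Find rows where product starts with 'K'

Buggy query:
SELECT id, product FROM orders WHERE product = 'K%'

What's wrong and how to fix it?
Bug: '=' compares the literal string including the % character; pattern matching needs LIKE

Fix: Replace '=' with LIKE so 'K%' is treated as a pattern

Corrected query:
SELECT id, product FROM orders WHERE product LIKE 'K%'

Result:
id | product 
---+---------
6  | Keyboard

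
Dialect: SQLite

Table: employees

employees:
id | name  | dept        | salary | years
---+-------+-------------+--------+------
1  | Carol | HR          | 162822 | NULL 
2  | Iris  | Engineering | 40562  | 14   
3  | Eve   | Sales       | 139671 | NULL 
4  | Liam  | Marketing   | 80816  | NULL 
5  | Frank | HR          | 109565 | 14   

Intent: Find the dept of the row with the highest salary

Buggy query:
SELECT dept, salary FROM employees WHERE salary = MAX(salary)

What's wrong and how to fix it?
Bug: WHERE is evaluated per row; an aggregate over the whole table isn't defined there

Fix: Wrap MAX in a scalar subquery so WHERE compares against a single value

Corrected query:
SELECT dept, salary FROM employees WHERE salary = (SELECT MAX(salary) FROM employees)

Result:
dept | salary
-----+-------
HR   | 162822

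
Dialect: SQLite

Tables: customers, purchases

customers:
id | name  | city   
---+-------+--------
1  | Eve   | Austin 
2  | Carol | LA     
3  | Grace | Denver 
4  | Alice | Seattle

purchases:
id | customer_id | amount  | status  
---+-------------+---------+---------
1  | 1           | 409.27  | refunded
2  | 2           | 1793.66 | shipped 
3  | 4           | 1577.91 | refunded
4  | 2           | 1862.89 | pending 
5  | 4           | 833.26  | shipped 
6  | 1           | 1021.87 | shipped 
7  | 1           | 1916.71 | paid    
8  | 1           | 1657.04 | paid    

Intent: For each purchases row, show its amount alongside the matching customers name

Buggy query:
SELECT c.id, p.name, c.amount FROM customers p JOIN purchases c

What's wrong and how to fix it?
Bug: JOIN with no ON clause produces a cartesian product; every purchases row pairs with every customers row

Fix: Add ON c.customer_id = p.id to the JOIN

Corrected query:
SELECT c.id, p.name, c.amount FROM customers p JOIN purchases c ON c.customer_id = p.id

Result:
id | name  | amount 
---+-------+--------
1  | Eve   | 409.27 
2  | Carol | 1793.66
3  | Alice | 1577.91
4  | Carol | 1862.89
5  | Alice | 833.26 
6  | Eve   | 1021.87
7  | Eve   | 1916.71
8  | Eve   | 1657.04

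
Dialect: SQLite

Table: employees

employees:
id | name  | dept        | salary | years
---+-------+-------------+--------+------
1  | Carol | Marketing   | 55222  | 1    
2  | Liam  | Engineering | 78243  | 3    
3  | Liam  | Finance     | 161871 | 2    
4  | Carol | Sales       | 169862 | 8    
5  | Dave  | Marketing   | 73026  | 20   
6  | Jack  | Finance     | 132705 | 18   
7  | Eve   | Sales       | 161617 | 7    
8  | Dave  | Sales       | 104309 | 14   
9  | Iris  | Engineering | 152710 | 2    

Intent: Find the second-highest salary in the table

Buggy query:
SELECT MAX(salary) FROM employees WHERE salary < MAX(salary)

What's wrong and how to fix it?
Bug: The inner MAX is an aggregate inside WHERE, which is not allowed

Fix: Compute the overall MAX in a subquery, then take MAX of rows below it

Corrected query:
SELECT MAX(salary) FROM employees WHERE salary < (SELECT MAX(salary) FROM employees)

Result:
MAX(salary)
-----------
161871     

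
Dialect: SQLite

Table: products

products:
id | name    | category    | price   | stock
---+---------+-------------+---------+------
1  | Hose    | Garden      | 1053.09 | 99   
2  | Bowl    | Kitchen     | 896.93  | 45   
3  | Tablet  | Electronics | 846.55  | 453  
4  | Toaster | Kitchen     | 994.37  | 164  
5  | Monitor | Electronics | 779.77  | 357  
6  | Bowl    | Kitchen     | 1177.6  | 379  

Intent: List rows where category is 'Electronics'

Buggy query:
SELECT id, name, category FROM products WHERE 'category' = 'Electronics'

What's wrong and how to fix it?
Bug: 'category' in single quotes is a string literal, not the column; the comparison is literal-vs-literal and never true

Fix: Reference the column as category without single quotes

Corrected query:
SELECT id, name, category FROM products WHERE category = 'Electronics'

Result:
id | name    | category   
---+---------+------------
3  | Tablet  | Electronics
5  | Monitor | Electronics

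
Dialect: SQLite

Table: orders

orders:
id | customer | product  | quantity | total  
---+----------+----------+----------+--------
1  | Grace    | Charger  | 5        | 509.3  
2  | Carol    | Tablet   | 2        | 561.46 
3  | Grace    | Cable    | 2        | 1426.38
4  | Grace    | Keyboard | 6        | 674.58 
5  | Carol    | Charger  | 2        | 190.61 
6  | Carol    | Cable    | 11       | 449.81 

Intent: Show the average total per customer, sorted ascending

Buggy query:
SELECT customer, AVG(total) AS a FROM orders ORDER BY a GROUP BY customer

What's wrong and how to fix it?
Bug: GROUP BY must precede ORDER BY

Fix: Reorder: SELECT … FROM … GROUP BY … ORDER BY …

Corrected query:
SELECT customer, AVG(total) AS a FROM orders GROUP BY customer ORDER BY a

Result:
customer | a         
---------+-----------
Carol    | 400.626667
Grace    | 870.086667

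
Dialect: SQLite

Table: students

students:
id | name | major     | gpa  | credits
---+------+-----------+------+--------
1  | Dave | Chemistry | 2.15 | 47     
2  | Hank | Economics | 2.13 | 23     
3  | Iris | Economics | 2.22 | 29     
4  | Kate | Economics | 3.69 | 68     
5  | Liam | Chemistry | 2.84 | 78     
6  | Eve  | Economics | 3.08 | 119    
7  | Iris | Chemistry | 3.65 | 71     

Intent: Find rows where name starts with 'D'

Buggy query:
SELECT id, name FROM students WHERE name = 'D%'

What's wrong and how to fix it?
Bug: '=' compares the literal string including the % character; pattern matching needs LIKE

Fix: Replace '=' with LIKE so 'D%' is treated as a pattern

Corrected query:
SELECT id, name FROM students WHERE name LIKE 'D%'

Result:
id | name
---+-----
1  | Dave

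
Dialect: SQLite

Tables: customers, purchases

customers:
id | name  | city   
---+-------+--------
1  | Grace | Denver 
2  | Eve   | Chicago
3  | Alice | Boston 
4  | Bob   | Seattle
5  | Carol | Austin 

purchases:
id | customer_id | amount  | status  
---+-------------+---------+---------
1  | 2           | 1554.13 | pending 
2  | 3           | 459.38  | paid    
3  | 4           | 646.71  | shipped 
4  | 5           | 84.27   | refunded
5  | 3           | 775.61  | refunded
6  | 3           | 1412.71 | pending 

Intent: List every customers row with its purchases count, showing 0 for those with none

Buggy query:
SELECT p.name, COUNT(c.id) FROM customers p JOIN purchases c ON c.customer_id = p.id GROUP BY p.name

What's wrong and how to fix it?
Bug: INNER JOIN drops customers rows that have no matching purchases rows

Fix: Switch to LEFT JOIN to retain unmatched parent rows

Corrected query:
SELECT p.name, COUNT(c.id) FROM customers p LEFT JOIN purchases c ON c.customer_id = p.id GROUP BY p.name

Result:
name  | COUNT(c.id)
------+------------
Alice | 3          
Bob   | 1          
Carol | 1          
Eve   | 1          
Grace | 0          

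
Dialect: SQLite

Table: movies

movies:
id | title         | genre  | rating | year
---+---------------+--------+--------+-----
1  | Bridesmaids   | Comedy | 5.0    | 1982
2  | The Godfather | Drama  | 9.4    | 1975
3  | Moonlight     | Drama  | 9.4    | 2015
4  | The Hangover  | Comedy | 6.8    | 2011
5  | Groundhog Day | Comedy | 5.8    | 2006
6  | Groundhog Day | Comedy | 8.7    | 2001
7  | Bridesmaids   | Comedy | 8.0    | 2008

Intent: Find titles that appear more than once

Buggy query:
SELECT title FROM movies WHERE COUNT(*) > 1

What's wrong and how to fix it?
Bug: WHERE can't reference COUNT(*); aggregates are computed after WHERE

Fix: GROUP BY title, then filter groups with HAVING COUNT(*) > 1

Corrected query:
SELECT title FROM movies GROUP BY title HAVING COUNT(*) > 1

Result:
title        
-------------
Bridesmaids  
Groundhog Day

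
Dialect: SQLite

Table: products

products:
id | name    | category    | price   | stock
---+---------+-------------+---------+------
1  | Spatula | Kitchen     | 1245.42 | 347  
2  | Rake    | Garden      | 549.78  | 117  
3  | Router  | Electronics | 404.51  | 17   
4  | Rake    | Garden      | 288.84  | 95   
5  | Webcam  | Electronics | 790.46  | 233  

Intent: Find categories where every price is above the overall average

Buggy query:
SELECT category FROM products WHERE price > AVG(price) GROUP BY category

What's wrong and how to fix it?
Bug: WHERE evaluates per row before aggregation, so AVG() is unavailable

Fix: Compute the overall average in a scalar subquery and compare each group's MIN against it in HAVING

Corrected query:
SELECT category FROM products GROUP BY category HAVING MIN(price) > (SELECT AVG(price) FROM products)

Result:
category
--------
Kitchen 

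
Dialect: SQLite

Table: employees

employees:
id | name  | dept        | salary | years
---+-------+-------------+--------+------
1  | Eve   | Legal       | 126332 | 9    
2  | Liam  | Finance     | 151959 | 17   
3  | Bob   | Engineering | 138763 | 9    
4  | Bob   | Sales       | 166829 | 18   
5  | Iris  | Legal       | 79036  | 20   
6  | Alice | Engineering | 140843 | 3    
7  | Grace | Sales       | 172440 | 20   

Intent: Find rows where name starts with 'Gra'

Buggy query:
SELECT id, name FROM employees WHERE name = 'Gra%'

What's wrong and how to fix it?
Bug: '=' compares the literal string including the % character; pattern matching needs LIKE

Fix: Replace '=' with LIKE so 'Gra%' is treated as a pattern

Corrected query:
SELECT id, name FROM employees WHERE name LIKE 'Gra%'

Result:
id | name 
---+------
7  | Grace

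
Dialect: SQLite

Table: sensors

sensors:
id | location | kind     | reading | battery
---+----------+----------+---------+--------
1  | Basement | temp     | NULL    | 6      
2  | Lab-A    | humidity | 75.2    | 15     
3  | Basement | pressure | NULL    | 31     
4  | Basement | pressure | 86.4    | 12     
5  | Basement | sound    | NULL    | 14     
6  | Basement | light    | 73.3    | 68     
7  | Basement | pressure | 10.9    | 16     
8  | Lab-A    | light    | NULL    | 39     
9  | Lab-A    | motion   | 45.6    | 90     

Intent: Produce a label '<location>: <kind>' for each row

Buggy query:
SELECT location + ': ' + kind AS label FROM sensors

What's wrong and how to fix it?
Bug: SQLite uses || for string concatenation; + coerces text to numbers (yielding 0)

Fix: Replace + with || to concatenate text

Corrected query:
SELECT location || ': ' || kind AS label FROM sensors

Result:
label             
------------------
Basement: temp    
Lab-A: humidity   
Basement: pressure
Basement: pressure
Basement: sound   
Basement: light   
Basement: pressure
Lab-A: light      
Lab-A: motion     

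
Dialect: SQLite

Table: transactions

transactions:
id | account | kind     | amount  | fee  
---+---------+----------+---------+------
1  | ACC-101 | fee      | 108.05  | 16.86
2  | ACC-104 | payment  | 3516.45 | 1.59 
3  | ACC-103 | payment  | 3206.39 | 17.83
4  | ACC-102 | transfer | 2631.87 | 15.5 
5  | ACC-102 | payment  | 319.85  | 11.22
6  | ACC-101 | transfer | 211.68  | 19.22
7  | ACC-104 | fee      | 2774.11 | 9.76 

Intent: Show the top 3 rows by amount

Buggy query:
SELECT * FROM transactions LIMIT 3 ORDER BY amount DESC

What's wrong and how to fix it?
Bug: ORDER BY cannot follow LIMIT; LIMIT is the final clause

Fix: Swap the clauses: ORDER BY first, then LIMIT

Corrected query:
SELECT * FROM transactions ORDER BY amount DESC LIMIT 3

Result:
id | account | kind    | amount  | fee  
---+---------+---------+---------+------
2  | ACC-104 | payment | 3516.45 | 1.59 
3  | ACC-103 | payment | 3206.39 | 17.83
7  | ACC-104 | fee     | 2774.11 | 9.76 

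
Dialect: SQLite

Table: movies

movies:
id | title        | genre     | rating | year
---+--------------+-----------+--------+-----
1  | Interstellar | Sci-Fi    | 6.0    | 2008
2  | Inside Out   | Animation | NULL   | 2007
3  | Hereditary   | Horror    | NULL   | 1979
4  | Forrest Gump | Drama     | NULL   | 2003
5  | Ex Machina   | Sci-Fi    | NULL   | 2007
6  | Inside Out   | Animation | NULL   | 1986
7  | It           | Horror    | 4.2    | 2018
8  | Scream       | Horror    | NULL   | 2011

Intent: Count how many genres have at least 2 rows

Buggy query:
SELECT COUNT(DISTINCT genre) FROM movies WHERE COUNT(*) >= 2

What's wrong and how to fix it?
Bug: COUNT(*) cannot appear in WHERE; the per-group count doesn't exist yet

Fix: Use a subquery that GROUPs and filters with HAVING, then count its rows

Corrected query:
SELECT COUNT(*) FROM (SELECT genre FROM movies GROUP BY genre HAVING COUNT(*) >= 2)

Result:
COUNT(*)
--------
3       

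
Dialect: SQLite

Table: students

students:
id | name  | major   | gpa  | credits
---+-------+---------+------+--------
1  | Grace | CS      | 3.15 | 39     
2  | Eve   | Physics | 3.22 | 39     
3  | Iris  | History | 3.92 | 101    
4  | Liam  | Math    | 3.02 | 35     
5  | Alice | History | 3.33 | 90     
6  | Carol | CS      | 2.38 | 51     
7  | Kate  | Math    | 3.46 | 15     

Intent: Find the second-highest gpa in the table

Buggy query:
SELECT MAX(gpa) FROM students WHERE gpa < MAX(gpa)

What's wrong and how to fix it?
Bug: The inner MAX is an aggregate inside WHERE, which is not allowed

Fix: Compute the overall MAX in a subquery, then take MAX of rows below it

Corrected query:
SELECT MAX(gpa) FROM students WHERE gpa < (SELECT MAX(gpa) FROM students)

Result:
MAX(gpa)
--------
3.46    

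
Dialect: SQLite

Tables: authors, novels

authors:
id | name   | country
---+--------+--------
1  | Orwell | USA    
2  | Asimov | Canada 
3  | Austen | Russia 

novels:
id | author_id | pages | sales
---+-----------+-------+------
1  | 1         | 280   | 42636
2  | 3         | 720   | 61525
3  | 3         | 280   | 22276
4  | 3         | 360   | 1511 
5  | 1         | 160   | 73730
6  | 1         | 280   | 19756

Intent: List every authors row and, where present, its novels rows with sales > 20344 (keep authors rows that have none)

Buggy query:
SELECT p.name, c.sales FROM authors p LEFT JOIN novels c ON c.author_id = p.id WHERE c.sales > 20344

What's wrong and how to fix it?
Bug: Filtering c.sales in WHERE discards the NULL rows produced by LEFT JOIN, turning it into an inner join

Fix: Move the right-table condition into the ON clause so unmatched parents are kept

Corrected query:
SELECT p.name, c.sales FROM authors p LEFT JOIN novels c ON c.author_id = p.id AND c.sales > 20344

Result:
name   | sales
-------+------
Orwell | 42636
Orwell | 73730
Asimov | NULL 
Austen | 22276
Austen | 61525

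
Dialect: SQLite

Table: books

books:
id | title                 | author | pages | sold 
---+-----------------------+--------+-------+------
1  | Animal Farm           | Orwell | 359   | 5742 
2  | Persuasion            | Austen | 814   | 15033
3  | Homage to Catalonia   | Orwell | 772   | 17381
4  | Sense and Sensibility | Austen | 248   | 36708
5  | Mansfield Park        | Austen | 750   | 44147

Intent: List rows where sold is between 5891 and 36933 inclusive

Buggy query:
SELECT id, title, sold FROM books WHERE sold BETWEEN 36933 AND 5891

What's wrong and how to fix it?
Bug: BETWEEN expects the lower bound first; with 36933 AND 5891 the range is empty

Fix: Write BETWEEN 5891 AND 36933

Corrected query:
SELECT id, title, sold FROM books WHERE sold BETWEEN 5891 AND 36933

Result:
id | title                 | sold 
---+-----------------------+------
2  | Persuasion            | 15033
3  | Homage to Catalonia   | 17381
4  | Sense and Sensibility | 36708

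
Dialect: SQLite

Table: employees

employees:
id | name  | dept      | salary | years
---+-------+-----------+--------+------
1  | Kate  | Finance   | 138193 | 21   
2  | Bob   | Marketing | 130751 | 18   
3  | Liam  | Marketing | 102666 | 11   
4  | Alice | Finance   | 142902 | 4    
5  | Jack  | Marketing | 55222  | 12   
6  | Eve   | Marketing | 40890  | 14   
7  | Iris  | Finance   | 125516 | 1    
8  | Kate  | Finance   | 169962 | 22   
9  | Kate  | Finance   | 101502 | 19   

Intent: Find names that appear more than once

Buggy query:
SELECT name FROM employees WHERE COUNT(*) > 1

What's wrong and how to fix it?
Bug: COUNT(*) is an aggregate and cannot be used in WHERE

Fix: GROUP BY name, then filter groups with HAVING COUNT(*) > 1

Corrected query:
SELECT name FROM employees GROUP BY name HAVING COUNT(*) > 1

Result:
name
----
Kate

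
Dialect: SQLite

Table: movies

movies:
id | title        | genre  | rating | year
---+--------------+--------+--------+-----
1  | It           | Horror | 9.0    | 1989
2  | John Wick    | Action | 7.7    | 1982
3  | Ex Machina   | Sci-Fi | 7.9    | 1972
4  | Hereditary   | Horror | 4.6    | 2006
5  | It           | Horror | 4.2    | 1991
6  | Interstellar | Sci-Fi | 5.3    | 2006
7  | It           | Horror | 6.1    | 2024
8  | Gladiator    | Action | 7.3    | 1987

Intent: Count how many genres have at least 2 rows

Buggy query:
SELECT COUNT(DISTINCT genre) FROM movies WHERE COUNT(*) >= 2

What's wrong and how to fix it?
Bug: WHERE filters individual rows, not groups, so a group-level COUNT is invalid there

Fix: Use a subquery that GROUPs and filters with HAVING, then count its rows

Corrected query:
SELECT COUNT(*) FROM (SELECT genre FROM movies GROUP BY genre HAVING COUNT(*) >= 2)

Result:
COUNT(*)
--------
3       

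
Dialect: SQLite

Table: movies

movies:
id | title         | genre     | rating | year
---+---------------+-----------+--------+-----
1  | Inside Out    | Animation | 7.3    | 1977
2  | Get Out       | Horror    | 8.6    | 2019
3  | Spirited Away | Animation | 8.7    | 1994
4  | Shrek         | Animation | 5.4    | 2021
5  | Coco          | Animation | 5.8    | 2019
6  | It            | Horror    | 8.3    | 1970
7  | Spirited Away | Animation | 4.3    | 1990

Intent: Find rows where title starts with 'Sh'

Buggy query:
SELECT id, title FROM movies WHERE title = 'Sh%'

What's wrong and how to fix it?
Bug: '=' compares the literal string including the % character; pattern matching needs LIKE

Fix: Replace '=' with LIKE so 'Sh%' is treated as a pattern

Corrected query:
SELECT id, title FROM movies WHERE title LIKE 'Sh%'

Result:
id | title
---+------
4  | Shrek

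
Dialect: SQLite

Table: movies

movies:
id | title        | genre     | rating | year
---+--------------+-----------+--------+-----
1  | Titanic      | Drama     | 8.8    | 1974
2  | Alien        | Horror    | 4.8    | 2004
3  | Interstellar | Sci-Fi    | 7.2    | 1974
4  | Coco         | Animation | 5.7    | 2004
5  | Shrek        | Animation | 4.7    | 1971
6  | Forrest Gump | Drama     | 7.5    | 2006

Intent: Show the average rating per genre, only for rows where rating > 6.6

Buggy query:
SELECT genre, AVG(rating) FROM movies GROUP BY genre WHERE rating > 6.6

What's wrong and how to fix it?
Bug: WHERE cannot follow GROUP BY

Fix: Move the WHERE clause before GROUP BY

Corrected query:
SELECT genre, AVG(rating) FROM movies WHERE rating > 6.6 GROUP BY genre

Result:
genre  | AVG(rating)
-------+------------
Drama  | 8.15       
Sci-Fi | 7.2        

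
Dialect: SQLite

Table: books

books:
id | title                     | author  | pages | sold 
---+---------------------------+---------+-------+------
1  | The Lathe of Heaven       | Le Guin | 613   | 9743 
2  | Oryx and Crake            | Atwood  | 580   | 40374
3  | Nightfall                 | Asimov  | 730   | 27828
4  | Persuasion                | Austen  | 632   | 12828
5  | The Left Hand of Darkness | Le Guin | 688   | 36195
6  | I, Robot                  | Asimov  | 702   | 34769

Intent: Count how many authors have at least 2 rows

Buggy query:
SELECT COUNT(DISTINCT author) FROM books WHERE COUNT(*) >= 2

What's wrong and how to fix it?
Bug: WHERE filters individual rows, not groups, so a group-level COUNT is invalid there

Fix: Use a subquery that GROUPs and filters with HAVING, then count its rows

Corrected query:
SELECT COUNT(*) FROM (SELECT author FROM books GROUP BY author HAVING COUNT(*) >= 2)

Result:
COUNT(*)
--------
2       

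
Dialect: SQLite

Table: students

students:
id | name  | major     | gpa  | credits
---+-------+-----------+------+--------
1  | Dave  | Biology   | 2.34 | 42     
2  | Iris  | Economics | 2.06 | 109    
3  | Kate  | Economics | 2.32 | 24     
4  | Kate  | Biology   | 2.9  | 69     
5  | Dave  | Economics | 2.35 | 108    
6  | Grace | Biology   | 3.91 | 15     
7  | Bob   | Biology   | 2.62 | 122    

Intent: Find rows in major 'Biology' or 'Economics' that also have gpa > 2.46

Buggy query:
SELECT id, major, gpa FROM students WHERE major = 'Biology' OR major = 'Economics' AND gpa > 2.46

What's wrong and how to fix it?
Bug: Without parentheses, AND is evaluated before OR, so the gpa filter only applies to the 'Economics' branch

Fix: Group the OR with parentheses (or use IN), then AND the threshold

Corrected query:
SELECT id, major, gpa FROM students WHERE (major = 'Biology' OR major = 'Economics') AND gpa > 2.46

Result:
id | major   | gpa 
---+---------+-----
4  | Biology | 2.9 
6  | Biology | 3.91
7  | Biology | 2.62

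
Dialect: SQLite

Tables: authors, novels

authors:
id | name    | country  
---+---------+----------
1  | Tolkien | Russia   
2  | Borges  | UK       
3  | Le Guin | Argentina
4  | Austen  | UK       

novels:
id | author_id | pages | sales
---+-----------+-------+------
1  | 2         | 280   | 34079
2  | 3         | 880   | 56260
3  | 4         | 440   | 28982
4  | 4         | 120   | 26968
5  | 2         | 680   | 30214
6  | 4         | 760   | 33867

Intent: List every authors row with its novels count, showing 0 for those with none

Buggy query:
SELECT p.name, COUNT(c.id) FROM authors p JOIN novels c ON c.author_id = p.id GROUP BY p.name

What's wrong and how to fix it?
Bug: An inner join excludes parents with zero children

Fix: Use LEFT JOIN so parents without children still appear (COUNT(c.id) gives 0)

Corrected query:
SELECT p.name, COUNT(c.id) FROM authors p LEFT JOIN novels c ON c.author_id = p.id GROUP BY p.name

Result:
name    | COUNT(c.id)
--------+------------
Austen  | 3          
Borges  | 2          
Le Guin | 1          
Tolkien | 0          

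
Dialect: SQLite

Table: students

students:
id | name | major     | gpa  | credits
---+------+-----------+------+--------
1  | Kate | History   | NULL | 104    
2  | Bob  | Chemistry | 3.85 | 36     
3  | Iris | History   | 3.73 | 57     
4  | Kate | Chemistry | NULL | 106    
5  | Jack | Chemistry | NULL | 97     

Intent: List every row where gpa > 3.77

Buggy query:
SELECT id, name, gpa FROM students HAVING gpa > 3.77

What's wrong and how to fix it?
Bug: HAVING filters the output of aggregation, but this query has no GROUP BY and no aggregate functions, so SQLite rejects it (HAVING clause on a non-aggregate query); the condition here is per row

Fix: Replace HAVING with WHERE since the condition applies to individual rows

Corrected query:
SELECT id, name, gpa FROM students WHERE gpa > 3.77

Result:
id | name | gpa 
---+------+-----
2  | Bob  | 3.85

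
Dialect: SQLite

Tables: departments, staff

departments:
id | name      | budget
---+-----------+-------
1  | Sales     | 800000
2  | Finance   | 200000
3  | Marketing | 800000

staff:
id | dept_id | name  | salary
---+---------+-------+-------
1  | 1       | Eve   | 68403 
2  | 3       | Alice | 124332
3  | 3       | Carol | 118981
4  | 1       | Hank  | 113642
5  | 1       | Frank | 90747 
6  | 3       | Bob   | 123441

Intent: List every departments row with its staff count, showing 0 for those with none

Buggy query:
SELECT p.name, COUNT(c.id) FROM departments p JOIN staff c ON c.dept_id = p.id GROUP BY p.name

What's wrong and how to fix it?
Bug: INNER JOIN drops departments rows that have no matching staff rows

Fix: Switch to LEFT JOIN to retain unmatched parent rows

Corrected query:
SELECT p.name, COUNT(c.id) FROM departments p LEFT JOIN staff c ON c.dept_id = p.id GROUP BY p.name

Result:
name      | COUNT(c.id)
----------+------------
Finance   | 0          
Marketing | 3          
Sales     | 3          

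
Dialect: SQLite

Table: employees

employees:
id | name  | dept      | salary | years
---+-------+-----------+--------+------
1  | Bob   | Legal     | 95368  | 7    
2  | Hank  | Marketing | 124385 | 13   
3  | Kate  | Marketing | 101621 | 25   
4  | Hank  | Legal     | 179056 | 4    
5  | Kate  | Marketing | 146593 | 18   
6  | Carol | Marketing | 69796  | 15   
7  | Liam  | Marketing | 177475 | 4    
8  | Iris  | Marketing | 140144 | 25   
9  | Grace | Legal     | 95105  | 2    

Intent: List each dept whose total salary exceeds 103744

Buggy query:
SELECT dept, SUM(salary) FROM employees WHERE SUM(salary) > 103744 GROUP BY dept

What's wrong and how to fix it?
Bug: WHERE runs before GROUP BY, so aggregates aren't available there

Fix: Move the aggregate condition to a HAVING clause

Corrected query:
SELECT dept, SUM(salary) FROM employees GROUP BY dept HAVING SUM(salary) > 103744

Result:
dept      | SUM(salary)
----------+------------
Legal     | 369529     
Marketing | 760014     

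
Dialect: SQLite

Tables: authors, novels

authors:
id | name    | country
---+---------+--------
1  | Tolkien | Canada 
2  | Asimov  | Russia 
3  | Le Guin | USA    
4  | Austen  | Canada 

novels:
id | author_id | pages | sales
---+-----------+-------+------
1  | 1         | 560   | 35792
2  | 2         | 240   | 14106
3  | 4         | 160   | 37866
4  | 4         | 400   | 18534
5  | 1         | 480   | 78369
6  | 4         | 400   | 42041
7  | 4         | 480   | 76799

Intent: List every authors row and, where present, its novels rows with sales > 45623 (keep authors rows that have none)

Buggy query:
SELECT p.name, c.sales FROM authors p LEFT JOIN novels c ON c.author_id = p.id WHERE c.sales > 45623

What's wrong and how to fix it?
Bug: A WHERE condition on the right-hand table after LEFT JOIN drops unmatched parents

Fix: Put 'c.sales > 45623' in the JOIN's ON clause instead of WHERE

Corrected query:
SELECT p.name, c.sales FROM authors p LEFT JOIN novels c ON c.author_id = p.id AND c.sales > 45623

Result:
name    | sales
--------+------
Tolkien | 78369
Asimov  | NULL 
Le Guin | NULL 
Austen  | 76799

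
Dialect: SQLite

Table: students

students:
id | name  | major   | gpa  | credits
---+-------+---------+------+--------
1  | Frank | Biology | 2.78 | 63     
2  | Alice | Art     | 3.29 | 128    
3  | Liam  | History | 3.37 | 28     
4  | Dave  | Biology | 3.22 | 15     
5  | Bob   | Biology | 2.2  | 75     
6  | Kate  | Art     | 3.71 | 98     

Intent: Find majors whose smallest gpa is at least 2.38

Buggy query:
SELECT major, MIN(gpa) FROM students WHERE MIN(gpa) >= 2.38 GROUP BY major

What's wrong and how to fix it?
Bug: Aggregates like MIN are computed per group after WHERE runs

Fix: Use HAVING for the per-group MIN condition

Corrected query:
SELECT major, MIN(gpa) FROM students GROUP BY major HAVING MIN(gpa) >= 2.38

Result:
major   | MIN(gpa)
--------+---------
Art     | 3.29    
History | 3.37    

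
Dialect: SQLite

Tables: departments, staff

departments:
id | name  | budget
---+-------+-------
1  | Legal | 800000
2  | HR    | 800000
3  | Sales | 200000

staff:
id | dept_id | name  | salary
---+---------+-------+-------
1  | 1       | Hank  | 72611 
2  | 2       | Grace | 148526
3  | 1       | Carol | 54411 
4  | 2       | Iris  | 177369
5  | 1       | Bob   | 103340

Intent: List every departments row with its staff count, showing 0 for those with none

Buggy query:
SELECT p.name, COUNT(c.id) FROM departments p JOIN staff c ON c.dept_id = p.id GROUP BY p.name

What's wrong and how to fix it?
Bug: An inner join excludes parents with zero children

Fix: Use LEFT JOIN so parents without children still appear (COUNT(c.id) gives 0)

Corrected query:
SELECT p.name, COUNT(c.id) FROM departments p LEFT JOIN staff c ON c.dept_id = p.id GROUP BY p.name

Result:
name  | COUNT(c.id)
------+------------
HR    | 2          
Legal | 3          
Sales | 0          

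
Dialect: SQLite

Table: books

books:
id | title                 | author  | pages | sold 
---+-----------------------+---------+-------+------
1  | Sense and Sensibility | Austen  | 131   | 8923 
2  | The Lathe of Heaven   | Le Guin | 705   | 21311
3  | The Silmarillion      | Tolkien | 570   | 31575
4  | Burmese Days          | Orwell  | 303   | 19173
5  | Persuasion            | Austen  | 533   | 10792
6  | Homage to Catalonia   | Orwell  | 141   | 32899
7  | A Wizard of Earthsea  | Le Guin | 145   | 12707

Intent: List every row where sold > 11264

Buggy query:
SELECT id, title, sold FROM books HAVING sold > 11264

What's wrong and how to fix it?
Bug: This is a non-aggregate query (no GROUP BY, no aggregates), so in SQLite the HAVING clause is invalid here; a row-level condition belongs in WHERE

Fix: Use WHERE for row-level filtering

Corrected query:
SELECT id, title, sold FROM books WHERE sold > 11264

Result:
id | title                | sold 
---+----------------------+------
2  | The Lathe of Heaven  | 21311
3  | The Silmarillion     | 31575
4  | Burmese Days         | 19173
6  | Homage to Catalonia  | 32899
7  | A Wizard of Earthsea | 12707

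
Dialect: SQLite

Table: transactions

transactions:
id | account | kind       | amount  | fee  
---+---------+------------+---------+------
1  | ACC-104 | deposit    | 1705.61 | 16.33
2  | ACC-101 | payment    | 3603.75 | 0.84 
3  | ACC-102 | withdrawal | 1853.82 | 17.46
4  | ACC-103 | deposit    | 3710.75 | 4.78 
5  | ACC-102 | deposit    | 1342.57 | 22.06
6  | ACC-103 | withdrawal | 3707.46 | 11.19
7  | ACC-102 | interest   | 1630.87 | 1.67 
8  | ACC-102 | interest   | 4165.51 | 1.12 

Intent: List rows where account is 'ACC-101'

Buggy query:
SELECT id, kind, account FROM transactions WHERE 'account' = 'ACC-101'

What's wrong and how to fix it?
Bug: 'account' in single quotes is a string literal, not the column; the comparison is literal-vs-literal and never true

Fix: Reference the column as account without single quotes

Corrected query:
SELECT id, kind, account FROM transactions WHERE account = 'ACC-101'

Result:
id | kind    | account
---+---------+--------
2  | payment | ACC-101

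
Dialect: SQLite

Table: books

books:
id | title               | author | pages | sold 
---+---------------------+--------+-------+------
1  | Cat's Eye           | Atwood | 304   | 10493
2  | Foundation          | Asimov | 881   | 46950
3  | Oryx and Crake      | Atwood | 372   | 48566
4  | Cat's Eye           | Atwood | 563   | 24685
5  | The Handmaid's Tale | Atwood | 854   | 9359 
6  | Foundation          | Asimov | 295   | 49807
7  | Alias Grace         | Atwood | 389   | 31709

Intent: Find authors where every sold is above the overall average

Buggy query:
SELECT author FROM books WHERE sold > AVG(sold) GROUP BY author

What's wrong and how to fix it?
Bug: AVG() is an aggregate; it can't sit directly in WHERE

Fix: Compute the overall average in a scalar subquery and compare each group's MIN against it in HAVING

Corrected query:
SELECT author FROM books GROUP BY author HAVING MIN(sold) > (SELECT AVG(sold) FROM books)

Result:
author
------
Asimov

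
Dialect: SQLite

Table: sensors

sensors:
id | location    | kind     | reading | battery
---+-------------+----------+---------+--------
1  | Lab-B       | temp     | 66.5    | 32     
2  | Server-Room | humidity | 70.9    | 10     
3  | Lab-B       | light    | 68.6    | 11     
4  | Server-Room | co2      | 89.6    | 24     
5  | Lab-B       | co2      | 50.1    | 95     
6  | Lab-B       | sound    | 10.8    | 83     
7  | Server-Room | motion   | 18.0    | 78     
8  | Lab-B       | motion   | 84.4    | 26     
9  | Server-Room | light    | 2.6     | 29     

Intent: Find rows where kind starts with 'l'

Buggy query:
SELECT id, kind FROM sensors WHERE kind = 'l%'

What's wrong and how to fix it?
Bug: '=' compares the literal string including the % character; pattern matching needs LIKE

Fix: Use LIKE for wildcard pattern matching

Corrected query:
SELECT id, kind FROM sensors WHERE kind LIKE 'l%'

Result:
id | kind 
---+------
3  | light
9  | light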